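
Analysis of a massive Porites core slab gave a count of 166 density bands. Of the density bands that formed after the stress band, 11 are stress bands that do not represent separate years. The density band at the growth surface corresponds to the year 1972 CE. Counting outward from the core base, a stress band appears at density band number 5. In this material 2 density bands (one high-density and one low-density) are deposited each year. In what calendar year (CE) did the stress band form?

1897 CE

Between density band 5 and the growth surface there are 166 − 5 = 161 density bands.
Removing the 11 false density bands leaves 161 − 11 = 150 true density bands beyond the stress band.
Dividing by 2 density bands per year: 150 / 2 = 75 years.
1972 − 75 = 1897 CE.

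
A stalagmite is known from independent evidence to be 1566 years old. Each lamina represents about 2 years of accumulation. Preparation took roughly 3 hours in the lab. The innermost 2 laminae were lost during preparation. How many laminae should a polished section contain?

Expected laminae: 1566 / 2 = 783.
Less the 2 uncaptured laminae: 783 − 2 = 781.

781 laminae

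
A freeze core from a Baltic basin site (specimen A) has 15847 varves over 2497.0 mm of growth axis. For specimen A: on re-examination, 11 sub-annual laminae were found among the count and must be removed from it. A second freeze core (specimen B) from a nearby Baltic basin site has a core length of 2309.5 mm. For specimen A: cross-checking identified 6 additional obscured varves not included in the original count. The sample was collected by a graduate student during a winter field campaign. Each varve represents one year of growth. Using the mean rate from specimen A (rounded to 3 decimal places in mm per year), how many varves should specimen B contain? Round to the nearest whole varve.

14617 varves

Specimen A: after corrections the count is 15847 − 11 + 6 = 15842 varves.
A: 2497.0 mm over 15842 years gives 2497.0 / 15842 ≈ 0.158 mm per year.
B spans 2309.5 / 0.158 = 14617.09 years ≈ 14617 varves.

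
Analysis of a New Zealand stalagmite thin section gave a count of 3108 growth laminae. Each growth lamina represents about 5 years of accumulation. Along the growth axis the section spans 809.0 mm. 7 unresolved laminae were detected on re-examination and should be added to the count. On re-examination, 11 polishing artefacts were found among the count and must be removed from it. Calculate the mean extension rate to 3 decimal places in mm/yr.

After corrections the count is 3108 − 11 + 7 = 3104 growth laminae.
At 5 years per growth lamina, 3104 × 5 = 15520 years.
809.0 mm over 15520 years gives 809.0 / 15520 ≈ 0.052 mm/yr.

0.052 mm/yr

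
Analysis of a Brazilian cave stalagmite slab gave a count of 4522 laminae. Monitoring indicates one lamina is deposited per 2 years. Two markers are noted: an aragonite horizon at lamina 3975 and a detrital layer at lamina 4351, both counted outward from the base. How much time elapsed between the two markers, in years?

The two markers are separated by 4351 − 3975 = 376 laminae.
At 2 years per lamina, 376 × 2 = 752 years.

752 years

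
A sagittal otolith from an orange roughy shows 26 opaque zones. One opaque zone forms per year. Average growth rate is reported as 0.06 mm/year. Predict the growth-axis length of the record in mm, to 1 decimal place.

1.6 mm

26 years of growth are recorded.
Length ≈ 0.06 × 26 = 1.6 mm.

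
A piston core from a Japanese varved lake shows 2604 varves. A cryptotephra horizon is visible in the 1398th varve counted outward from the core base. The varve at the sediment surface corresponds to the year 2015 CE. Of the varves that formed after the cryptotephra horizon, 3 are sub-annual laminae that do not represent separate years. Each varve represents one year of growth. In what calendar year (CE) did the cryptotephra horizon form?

The cryptotephra horizon sits at varve 1398 from the core base, so 2604 − 1398 = 1206 varves formed after it.
Excluding 3 false varves: 1206 − 3 = 1203.
The varve at the sediment surface is 2015 CE, so the cryptotephra horizon dates to 2015 − 1203 = 812 CE.

812 CE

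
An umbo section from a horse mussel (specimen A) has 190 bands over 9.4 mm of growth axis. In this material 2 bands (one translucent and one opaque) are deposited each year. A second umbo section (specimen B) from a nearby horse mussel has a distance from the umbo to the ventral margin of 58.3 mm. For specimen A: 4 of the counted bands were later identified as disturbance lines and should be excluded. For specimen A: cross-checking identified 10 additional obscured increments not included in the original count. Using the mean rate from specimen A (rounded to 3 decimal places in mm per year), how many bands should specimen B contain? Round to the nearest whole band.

Specimen A: adjusted count: 190 − 4 + 10 = 196 bands.
Specimen A: 196 bands at 2 per year is 196 / 2 = 98 years.
A: Mean rate = 9.4 mm / 98 years ≈ 0.096 mm per year.
For B, 58.3 / 0.096 = 607.29 years; at 2 bands per year that is 607.29 × 2 ≈ 1215 bands.

1215 bands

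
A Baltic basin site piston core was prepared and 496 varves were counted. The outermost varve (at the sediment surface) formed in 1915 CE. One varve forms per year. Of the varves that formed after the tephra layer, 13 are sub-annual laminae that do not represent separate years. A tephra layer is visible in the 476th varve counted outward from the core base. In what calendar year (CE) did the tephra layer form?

1908 CE

496 − 476 = 20 varves lie beyond the tephra layer toward the sediment surface.
Excluding 13 false varves: 20 − 13 = 7.
The varve at the sediment surface is 1915 CE, so the tephra layer dates to 1915 − 7 = 1908 CE.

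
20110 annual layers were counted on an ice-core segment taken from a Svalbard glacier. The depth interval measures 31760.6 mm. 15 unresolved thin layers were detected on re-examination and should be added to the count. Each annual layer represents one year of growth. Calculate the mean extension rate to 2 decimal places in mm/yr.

1.58 mm/yr

Adjusted count: 20110 + 15 = 20125 annual layers.
Extension rate ≈ 31760.6 / 20125 = 1.58 mm/yr.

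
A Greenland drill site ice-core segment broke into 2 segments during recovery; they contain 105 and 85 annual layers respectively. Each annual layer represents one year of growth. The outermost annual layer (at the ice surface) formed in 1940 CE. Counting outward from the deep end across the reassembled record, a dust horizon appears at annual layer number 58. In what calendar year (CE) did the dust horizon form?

Total annual layers = 105 + 85 = 190.
Between annual layer 58 and the ice surface there are 190 − 58 = 132 annual layers.
Counting back 132 years from 1940 CE places the dust horizon in 1940 − 132 = 1808 CE.

1808 CE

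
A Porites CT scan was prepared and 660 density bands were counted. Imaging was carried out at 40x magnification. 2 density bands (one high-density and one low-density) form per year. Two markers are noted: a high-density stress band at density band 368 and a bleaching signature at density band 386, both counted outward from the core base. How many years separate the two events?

386 − 368 = 18 density bands lie between the two events.
18 density bands at 2 per year is 18 / 2 = 9 years.

9 yr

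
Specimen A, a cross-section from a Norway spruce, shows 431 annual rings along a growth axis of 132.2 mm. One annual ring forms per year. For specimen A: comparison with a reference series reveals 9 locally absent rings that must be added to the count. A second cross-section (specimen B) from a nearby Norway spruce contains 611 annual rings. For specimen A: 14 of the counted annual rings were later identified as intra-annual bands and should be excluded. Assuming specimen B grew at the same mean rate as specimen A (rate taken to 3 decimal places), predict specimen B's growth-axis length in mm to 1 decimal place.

189.4 mm

Specimen A: adjusted count: 431 − 14 + 9 = 426 annual rings.
A: Mean rate = 132.2 mm / 426 years ≈ 0.310 mm/year.
For B, 0.310 mm/year × 611 years = 189.4 mm.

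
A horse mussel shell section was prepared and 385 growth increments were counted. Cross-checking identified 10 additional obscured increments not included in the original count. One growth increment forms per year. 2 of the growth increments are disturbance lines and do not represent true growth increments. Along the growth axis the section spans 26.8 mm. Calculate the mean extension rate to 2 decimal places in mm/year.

0.07 mm/year

True growth increment count = 385 − 2 + 10 = 393.
Extension rate ≈ 26.8 / 393 = 0.07 mm/year.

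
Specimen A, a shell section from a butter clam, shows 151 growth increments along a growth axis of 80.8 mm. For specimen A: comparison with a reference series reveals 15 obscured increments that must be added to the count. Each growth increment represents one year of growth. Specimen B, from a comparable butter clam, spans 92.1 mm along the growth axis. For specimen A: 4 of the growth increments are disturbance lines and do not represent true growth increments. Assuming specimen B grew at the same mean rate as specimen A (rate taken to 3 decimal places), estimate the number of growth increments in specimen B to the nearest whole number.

185 growth increments

Specimen A: after corrections the count is 151 − 4 + 15 = 162 growth increments.
A: Mean rate = 80.8 mm / 162 years ≈ 0.499 mm/yr.
For B, 92.1 / 0.499 = 184.57 years ≈ 185 growth increments.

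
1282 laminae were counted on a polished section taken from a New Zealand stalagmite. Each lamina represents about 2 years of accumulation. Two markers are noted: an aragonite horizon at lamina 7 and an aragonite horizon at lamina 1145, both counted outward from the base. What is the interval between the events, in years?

1145 − 7 = 1138 laminae lie between the two events.
1138 laminae at 2 years each span 1138 × 2 = 2276 years.

2276 years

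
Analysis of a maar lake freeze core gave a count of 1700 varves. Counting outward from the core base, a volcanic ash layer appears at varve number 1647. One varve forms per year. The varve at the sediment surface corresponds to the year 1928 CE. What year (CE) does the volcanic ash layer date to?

Between varve 1647 and the sediment surface there are 1700 − 1647 = 53 varves.
1928 − 53 = 1875 CE.

1875 CE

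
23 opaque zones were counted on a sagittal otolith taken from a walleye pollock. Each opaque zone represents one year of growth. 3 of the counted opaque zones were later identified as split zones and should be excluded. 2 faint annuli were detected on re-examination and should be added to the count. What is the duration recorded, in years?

22 years

After corrections the count is 23 − 3 + 2 = 22 opaque zones.
At one opaque zone per year, that is 22 years.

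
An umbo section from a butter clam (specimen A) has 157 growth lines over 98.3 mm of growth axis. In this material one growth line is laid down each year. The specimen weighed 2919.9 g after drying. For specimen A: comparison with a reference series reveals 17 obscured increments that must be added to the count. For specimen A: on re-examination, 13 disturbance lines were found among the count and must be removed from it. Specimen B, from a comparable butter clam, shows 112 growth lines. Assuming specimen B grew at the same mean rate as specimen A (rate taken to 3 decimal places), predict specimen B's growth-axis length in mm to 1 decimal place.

Specimen A: true growth line count = 157 − 13 + 17 = 161.
A: Extension rate ≈ 98.3 / 161 = 0.611 mm/year.
B's length ≈ 0.611 × 112 = 68.4 mm.

68.4 mm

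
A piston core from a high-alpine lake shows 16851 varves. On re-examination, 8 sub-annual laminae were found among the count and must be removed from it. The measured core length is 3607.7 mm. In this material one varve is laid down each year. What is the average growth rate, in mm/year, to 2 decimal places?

Adjusted count: 16851 − 8 = 16843 varves.
3607.7 mm over 16843 years gives 3607.7 / 16843 ≈ 0.21 mm/year.

0.21 mm/year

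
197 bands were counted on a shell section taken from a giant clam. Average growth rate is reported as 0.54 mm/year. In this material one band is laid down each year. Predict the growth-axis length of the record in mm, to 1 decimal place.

106.4 mm

197 years of growth are recorded.
197 years at 0.54 mm/year gives 0.54 × 197 = 106.4 mm.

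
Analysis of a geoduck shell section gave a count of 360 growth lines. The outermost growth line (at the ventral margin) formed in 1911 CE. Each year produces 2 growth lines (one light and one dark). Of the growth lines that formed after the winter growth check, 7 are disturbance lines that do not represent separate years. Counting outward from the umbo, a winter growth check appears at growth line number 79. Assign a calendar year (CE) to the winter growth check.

Between growth line 79 and the ventral margin there are 360 − 79 = 281 growth lines.
Excluding 7 false growth lines: 281 − 7 = 274.
Dividing by 2 growth lines per year: 274 / 2 = 137 years.
1911 − 137 = 1774 CE.

1774 CE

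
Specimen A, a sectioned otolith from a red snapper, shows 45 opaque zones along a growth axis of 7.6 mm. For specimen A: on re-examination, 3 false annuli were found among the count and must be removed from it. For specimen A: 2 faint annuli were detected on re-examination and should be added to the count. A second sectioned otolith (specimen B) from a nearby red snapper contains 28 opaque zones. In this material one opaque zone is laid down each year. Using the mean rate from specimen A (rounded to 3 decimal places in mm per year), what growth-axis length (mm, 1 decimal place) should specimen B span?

4.8 mm

Specimen A: adjusted count: 45 − 3 + 2 = 44 opaque zones.
A: Mean rate = 7.6 mm / 44 years ≈ 0.173 mm/year.
B's length ≈ 0.173 × 28 = 4.8 mm.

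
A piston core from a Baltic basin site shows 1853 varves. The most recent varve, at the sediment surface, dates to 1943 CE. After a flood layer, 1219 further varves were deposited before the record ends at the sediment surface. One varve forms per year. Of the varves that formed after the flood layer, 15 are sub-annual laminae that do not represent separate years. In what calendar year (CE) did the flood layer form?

There are 1219 varves younger than the flood layer.
Removing the 15 false varves leaves 1219 − 15 = 1204 true varves beyond the flood layer.
Counting back 1204 years from 1943 CE places the flood layer in 1943 − 1204 = 739 CE.

739 CE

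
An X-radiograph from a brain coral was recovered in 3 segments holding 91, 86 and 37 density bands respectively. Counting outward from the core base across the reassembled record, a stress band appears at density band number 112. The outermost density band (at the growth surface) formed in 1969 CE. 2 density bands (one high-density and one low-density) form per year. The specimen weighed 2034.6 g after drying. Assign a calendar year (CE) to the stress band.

Total density bands = 91 + 86 + 37 = 214.
Between density band 112 and the growth surface there are 214 − 112 = 102 density bands.
With 2 density bands per year, 102 / 2 = 51 years.
The density band at the growth surface is 1969 CE, so the stress band dates to 1969 − 51 = 1918 CE.

1918 CE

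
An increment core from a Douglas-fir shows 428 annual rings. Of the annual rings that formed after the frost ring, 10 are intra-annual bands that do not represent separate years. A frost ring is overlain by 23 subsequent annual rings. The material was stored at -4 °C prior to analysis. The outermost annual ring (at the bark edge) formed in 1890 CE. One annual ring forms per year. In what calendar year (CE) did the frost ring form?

1877 CE

There are 23 annual rings younger than the frost ring.
Excluding 10 false annual rings: 23 − 10 = 13.
Counting back 13 years from 1890 CE places the frost ring in 1890 − 13 = 1877 CE.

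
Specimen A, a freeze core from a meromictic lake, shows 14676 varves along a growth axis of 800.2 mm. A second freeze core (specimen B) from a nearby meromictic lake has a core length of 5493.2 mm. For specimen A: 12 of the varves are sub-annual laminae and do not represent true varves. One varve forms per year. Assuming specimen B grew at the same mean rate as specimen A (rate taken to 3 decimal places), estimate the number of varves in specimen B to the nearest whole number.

99876 varves

Specimen A: correcting the raw count gives 14676 − 12 = 14664 true varves.
A: Extension rate ≈ 800.2 / 14664 = 0.055 mm per year.
B spans 5493.2 / 0.055 = 99876.36 years ≈ 99876 varves.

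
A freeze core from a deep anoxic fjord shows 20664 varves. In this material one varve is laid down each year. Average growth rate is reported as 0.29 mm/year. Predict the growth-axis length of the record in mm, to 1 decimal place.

5992.6 mm

20664 years of growth are recorded.
Predicted length = 0.29 mm/year × 20664 years = 5992.6 mm.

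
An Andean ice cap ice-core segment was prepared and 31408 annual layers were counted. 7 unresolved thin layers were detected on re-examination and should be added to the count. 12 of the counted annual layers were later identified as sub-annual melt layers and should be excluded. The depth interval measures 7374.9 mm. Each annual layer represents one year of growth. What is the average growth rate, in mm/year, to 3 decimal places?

0.235 mm/year

True annual layer count = 31408 − 12 + 7 = 31403.
Extension rate ≈ 7374.9 / 31403 = 0.235 mm/year.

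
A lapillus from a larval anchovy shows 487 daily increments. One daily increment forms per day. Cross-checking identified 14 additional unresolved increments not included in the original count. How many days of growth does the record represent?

Correcting the raw count gives 487 + 14 = 501 true daily increments.
With a one-to-one daily increment periodicity this is 501 days.

501 days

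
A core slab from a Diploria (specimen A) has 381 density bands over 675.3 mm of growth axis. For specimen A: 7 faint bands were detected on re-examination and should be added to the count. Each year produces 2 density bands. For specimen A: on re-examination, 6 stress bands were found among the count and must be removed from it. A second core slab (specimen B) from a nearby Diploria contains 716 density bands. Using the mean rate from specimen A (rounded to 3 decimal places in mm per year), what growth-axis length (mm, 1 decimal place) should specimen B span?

Specimen A: adjusted count: 381 − 6 + 7 = 382 density bands.
Specimen A: with 2 density bands per year, 382 / 2 = 191 years.
A: Mean rate = 675.3 mm / 191 years ≈ 3.536 mm/yr.
Specimen B: dividing by 2 density bands per year: 716 / 2 = 358 years. For B, 3.536 mm/year × 358 years = 1265.9 mm.

1265.9 mm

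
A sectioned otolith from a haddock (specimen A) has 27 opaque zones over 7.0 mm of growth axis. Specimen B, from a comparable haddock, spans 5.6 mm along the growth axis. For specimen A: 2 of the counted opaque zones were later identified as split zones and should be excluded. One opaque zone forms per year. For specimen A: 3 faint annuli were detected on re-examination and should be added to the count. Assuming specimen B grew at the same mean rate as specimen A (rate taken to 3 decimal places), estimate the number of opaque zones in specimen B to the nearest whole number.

Specimen A: after corrections the count is 27 − 2 + 3 = 28 opaque zones.
A: Extension rate ≈ 7.0 / 28 = 0.250 mm/yr.
For B, 5.6 / 0.250 = 22.40 years ≈ 22 opaque zones.

22 opaque zones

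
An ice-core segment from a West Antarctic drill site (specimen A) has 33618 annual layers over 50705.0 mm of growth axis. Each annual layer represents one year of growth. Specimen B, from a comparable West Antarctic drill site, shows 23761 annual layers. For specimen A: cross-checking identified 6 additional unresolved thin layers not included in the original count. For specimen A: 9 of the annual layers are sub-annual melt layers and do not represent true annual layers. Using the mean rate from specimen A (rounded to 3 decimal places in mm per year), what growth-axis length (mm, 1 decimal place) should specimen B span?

Specimen A: true annual layer count = 33618 − 9 + 6 = 33615.
A: Extension rate ≈ 50705.0 / 33615 = 1.508 mm/year.
Length of B = 1.508 × 23761 = 35831.6 mm.

35831.6 mm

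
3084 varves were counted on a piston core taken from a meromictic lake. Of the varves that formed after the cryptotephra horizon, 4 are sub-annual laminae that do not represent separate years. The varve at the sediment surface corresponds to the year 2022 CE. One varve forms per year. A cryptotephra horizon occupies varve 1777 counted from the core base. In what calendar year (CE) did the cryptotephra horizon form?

719 CE

The cryptotephra horizon sits at varve 1777 from the core base, so 3084 − 1777 = 1307 varves formed after it.
Excluding 4 false varves: 1307 − 4 = 1303.
The varve at the sediment surface is 2022 CE, so the cryptotephra horizon dates to 2022 − 1303 = 719 CE.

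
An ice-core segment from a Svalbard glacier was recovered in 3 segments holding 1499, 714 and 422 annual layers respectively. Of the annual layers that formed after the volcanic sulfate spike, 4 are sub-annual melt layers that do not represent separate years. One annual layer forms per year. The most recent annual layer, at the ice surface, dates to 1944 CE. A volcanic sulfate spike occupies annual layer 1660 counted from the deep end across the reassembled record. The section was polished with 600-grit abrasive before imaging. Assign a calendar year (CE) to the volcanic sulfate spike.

973 CE

Total annual layers = 1499 + 714 + 422 = 2635.
The volcanic sulfate spike sits at annual layer 1660 from the deep end, so 2635 − 1660 = 975 annual layers formed after it.
Excluding 4 false annual layers: 975 − 4 = 971.
Counting back 971 years from 1944 CE places the volcanic sulfate spike in 1944 − 971 = 973 CE.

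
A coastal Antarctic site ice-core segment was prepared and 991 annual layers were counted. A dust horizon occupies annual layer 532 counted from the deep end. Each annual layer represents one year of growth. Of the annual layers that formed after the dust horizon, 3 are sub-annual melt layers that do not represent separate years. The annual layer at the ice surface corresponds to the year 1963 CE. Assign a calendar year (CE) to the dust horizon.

1507 CE

991 − 532 = 459 annual layers lie beyond the dust horizon toward the ice surface.
459 − 3 false = 456 true annual layers after the dust horizon.
Counting back 456 years from 1963 CE places the dust horizon in 1963 − 456 = 1507 CE.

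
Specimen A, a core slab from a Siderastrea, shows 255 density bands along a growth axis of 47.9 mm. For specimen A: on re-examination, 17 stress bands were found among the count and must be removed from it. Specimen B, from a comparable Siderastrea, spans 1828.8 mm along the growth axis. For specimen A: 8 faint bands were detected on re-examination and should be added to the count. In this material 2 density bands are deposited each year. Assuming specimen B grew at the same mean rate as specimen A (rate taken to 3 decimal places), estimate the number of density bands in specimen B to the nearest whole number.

Specimen A: true density band count = 255 − 17 + 8 = 246.
Specimen A: with 2 density bands per year, 246 / 2 = 123 years.
A: Extension rate ≈ 47.9 / 123 = 0.389 mm/year.
Specimen B: 1828.8 mm / 0.389 mm per year = 4701.29 years; at 2 density bands per year that is 4701.29 × 2 ≈ 9403 density bands.

9403 density bands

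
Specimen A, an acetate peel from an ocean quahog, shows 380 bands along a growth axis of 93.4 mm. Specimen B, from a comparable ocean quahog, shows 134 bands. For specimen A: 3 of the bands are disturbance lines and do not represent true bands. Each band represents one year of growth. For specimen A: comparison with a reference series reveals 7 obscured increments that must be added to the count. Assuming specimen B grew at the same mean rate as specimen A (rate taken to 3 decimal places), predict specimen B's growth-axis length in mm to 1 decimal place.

Specimen A: correcting the raw count gives 380 − 3 + 7 = 384 true bands.
A: Mean rate = 93.4 mm / 384 years ≈ 0.243 mm/year.
For B, 0.243 mm/year × 134 years = 32.6 mm.

32.6 mm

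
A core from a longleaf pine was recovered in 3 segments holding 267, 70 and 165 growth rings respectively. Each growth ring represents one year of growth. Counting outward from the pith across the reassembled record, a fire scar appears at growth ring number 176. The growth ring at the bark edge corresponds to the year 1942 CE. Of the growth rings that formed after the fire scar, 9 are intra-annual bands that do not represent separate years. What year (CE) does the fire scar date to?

Total growth rings = 267 + 70 + 165 = 502.
The fire scar sits at growth ring 176 from the pith, so 502 − 176 = 326 growth rings formed after it.
326 − 9 false = 317 true growth rings after the fire scar.
Counting back 317 years from 1942 CE places the fire scar in 1942 − 317 = 1625 CE.

1625 CE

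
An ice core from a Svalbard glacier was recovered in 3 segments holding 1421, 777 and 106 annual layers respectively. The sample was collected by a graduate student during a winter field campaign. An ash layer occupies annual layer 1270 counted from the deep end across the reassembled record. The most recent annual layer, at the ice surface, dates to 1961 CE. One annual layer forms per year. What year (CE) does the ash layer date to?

927 CE

Total annual layers = 1421 + 777 + 106 = 2304.
2304 − 1270 = 1034 annual layers lie beyond the ash layer toward the ice surface.
Counting back 1034 years from 1961 CE places the ash layer in 1961 − 1034 = 927 CE.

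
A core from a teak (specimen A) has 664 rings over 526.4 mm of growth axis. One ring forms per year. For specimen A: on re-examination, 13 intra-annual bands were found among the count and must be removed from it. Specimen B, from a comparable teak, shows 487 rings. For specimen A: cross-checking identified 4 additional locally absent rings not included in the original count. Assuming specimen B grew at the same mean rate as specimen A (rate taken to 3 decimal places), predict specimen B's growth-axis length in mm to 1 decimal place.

391.5 mm

Specimen A: correcting the raw count gives 664 − 13 + 4 = 655 true rings.
A: Extension rate ≈ 526.4 / 655 = 0.804 mm/year.
B's length ≈ 0.804 × 487 = 391.5 mm.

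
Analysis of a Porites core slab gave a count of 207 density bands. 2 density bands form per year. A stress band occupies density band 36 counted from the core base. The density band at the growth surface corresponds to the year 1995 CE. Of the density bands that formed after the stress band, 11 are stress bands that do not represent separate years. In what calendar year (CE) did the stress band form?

207 − 36 = 171 density bands lie beyond the stress band toward the growth surface.
Removing the 11 false density bands leaves 171 − 11 = 160 true density bands beyond the stress band.
160 density bands at 2 per year is 160 / 2 = 80 years.
1995 − 80 = 1915 CE.

1915 CE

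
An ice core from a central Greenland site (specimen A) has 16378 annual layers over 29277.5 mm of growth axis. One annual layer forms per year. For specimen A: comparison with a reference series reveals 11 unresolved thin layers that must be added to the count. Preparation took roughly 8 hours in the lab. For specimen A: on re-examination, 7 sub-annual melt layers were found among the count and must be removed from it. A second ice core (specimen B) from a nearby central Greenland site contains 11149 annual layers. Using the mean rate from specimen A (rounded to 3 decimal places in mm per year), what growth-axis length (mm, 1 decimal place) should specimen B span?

19923.3 mm

Specimen A: after corrections the count is 16378 − 7 + 11 = 16382 annual layers.
A: Mean rate = 29277.5 mm / 16382 years ≈ 1.787 mm/year.
B's length ≈ 1.787 × 11149 = 19923.3 mm.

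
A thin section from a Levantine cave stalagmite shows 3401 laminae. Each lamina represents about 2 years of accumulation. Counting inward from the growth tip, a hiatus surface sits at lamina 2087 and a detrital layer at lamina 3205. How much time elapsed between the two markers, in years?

2236 years

The two markers are separated by 3205 − 2087 = 1118 laminae.
Multiplying by 2 years per lamina: 1118 × 2 = 2236 years.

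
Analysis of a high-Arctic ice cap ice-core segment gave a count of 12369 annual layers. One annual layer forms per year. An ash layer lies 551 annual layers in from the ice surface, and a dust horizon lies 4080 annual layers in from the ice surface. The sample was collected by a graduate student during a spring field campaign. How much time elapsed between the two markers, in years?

3529 years

Separation: 4080 − 551 = 3529 annual layers.
One annual layer per year makes the interval 3529 years.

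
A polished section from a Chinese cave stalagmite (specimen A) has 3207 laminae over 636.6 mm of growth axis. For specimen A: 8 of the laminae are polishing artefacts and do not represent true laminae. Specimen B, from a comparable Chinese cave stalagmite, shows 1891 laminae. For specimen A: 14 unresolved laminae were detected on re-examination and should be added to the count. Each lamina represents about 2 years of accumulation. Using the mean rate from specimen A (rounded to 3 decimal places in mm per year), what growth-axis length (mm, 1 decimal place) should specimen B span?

Specimen A: after corrections the count is 3207 − 8 + 14 = 3213 laminae.
Specimen A: at 2 years per lamina, 3213 × 2 = 6426 years.
A: 636.6 mm over 6426 years gives 636.6 / 6426 ≈ 0.099 mm/yr.
Specimen B: multiplying by 2 years per lamina: 1891 × 2 = 3782 years. For B, 0.099 mm/year × 3782 years = 374.4 mm.

374.4 mm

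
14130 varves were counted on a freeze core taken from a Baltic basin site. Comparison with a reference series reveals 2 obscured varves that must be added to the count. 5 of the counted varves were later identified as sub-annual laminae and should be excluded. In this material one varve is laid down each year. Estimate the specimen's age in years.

14127 yr

Correcting the raw count gives 14130 − 5 + 2 = 14127 true varves.
With a one-to-one varve periodicity this is 14127 years.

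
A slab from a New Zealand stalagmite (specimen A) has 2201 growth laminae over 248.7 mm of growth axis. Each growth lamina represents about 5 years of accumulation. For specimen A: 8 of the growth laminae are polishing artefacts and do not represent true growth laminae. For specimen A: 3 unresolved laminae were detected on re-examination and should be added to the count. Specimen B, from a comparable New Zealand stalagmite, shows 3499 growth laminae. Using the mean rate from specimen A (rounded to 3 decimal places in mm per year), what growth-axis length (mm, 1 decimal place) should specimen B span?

Specimen A: adjusted count: 2201 − 8 + 3 = 2196 growth laminae.
Specimen A: 2196 growth laminae at 5 years each span 2196 × 5 = 10980 years.
A: Extension rate ≈ 248.7 / 10980 = 0.023 mm/year.
Specimen B: at 5 years per growth lamina, 3499 × 5 = 17495 years. For B, 0.023 mm/year × 17495 years = 402.4 mm.

402.4 mm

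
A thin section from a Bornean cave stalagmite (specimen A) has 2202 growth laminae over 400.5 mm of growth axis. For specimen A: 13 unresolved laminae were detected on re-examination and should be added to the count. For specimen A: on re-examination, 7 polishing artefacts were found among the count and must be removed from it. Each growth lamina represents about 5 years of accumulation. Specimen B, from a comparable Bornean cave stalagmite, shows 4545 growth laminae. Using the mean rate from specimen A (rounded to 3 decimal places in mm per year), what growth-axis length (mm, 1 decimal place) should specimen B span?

818.1 mm

Specimen A: correcting the raw count gives 2202 − 7 + 13 = 2208 true growth laminae.
Specimen A: 2208 growth laminae at 5 years each span 2208 × 5 = 11040 years.
A: Extension rate ≈ 400.5 / 11040 = 0.036 mm/yr.
Specimen B: 4545 growth laminae at 5 years each span 4545 × 5 = 22725 years. Length of B = 0.036 × 22725 = 818.1 mm.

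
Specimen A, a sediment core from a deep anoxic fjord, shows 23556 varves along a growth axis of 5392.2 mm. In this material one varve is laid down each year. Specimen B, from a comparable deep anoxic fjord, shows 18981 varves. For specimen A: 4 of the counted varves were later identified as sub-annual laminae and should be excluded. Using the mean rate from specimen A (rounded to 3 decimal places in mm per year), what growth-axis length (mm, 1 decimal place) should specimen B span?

Specimen A: after corrections the count is 23556 − 4 = 23552 varves.
A: Extension rate ≈ 5392.2 / 23552 = 0.229 mm/yr.
Length of B = 0.229 × 18981 = 4346.6 mm.

4346.6 mm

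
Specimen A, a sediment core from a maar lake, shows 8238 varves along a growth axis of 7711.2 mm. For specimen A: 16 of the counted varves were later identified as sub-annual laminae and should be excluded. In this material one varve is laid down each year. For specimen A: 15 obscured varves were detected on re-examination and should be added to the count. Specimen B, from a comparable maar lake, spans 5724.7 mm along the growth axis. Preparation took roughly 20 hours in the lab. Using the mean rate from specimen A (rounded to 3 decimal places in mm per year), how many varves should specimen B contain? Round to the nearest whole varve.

Specimen A: correcting the raw count gives 8238 − 16 + 15 = 8237 true varves.
A: Extension rate ≈ 7711.2 / 8237 = 0.936 mm/yr.
B spans 5724.7 / 0.936 = 6116.13 years ≈ 6116 varves.

6116 varves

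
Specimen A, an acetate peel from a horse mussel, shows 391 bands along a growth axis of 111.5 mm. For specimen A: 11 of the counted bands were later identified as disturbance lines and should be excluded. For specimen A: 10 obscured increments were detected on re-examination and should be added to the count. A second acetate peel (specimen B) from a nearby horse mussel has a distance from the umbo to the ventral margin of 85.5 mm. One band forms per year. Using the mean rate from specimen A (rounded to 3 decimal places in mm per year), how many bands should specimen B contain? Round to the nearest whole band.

Specimen A: true band count = 391 − 11 + 10 = 390.
A: Extension rate ≈ 111.5 / 390 = 0.286 mm/yr.
For B, 85.5 / 0.286 = 298.95 years ≈ 299 bands.

299 bands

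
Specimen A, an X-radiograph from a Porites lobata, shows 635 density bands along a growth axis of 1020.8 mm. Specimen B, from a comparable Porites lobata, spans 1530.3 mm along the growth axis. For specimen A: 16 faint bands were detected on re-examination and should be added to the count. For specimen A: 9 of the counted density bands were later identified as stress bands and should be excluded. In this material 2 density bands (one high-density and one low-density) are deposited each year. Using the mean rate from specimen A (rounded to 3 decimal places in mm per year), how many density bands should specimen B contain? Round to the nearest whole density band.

Specimen A: after corrections the count is 635 − 9 + 16 = 642 density bands.
Specimen A: 642 density bands at 2 per year is 642 / 2 = 321 years.
A: Extension rate ≈ 1020.8 / 321 = 3.180 mm per year.
B spans 1530.3 / 3.180 = 481.23 years; at 2 density bands per year that is 481.23 × 2 ≈ 962 density bands.

962 density bands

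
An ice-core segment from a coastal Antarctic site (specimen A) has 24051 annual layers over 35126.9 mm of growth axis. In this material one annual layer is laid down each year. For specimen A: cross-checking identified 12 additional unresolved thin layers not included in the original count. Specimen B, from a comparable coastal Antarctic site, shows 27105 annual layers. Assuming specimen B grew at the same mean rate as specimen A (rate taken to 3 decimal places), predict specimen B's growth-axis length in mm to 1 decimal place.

39573.3 mm

Specimen A: true annual layer count = 24051 + 12 = 24063.
A: Mean rate = 35126.9 mm / 24063 years ≈ 1.460 mm/yr.
B's length ≈ 1.460 × 27105 = 39573.3 mm.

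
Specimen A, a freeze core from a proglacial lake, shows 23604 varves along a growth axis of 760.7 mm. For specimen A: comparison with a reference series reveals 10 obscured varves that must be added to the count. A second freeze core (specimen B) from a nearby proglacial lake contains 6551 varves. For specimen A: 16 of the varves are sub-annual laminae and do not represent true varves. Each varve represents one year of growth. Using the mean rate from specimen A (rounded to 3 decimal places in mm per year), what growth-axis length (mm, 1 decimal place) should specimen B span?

209.6 mm

Specimen A: adjusted count: 23604 − 16 + 10 = 23598 varves.
A: 760.7 mm over 23598 years gives 760.7 / 23598 ≈ 0.032 mm/yr.
B's length ≈ 0.032 × 6551 = 209.6 mm.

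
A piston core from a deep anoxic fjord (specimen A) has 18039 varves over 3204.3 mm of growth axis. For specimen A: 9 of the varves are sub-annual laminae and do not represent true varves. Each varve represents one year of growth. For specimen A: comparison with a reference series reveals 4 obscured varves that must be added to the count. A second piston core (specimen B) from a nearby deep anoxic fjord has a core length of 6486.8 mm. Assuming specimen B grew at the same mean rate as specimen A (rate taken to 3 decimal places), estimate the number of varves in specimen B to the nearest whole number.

Specimen A: true varve count = 18039 − 9 + 4 = 18034.
A: Extension rate ≈ 3204.3 / 18034 = 0.178 mm/yr.
B spans 6486.8 / 0.178 = 36442.70 years ≈ 36443 varves.

36443 varves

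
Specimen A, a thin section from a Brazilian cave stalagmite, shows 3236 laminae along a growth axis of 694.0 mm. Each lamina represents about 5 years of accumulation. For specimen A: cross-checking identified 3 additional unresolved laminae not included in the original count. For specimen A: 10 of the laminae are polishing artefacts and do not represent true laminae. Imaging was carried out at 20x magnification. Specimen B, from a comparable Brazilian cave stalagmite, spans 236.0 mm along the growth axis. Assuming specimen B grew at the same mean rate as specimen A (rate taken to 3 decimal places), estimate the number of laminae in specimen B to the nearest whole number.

1098 laminae

Specimen A: after corrections the count is 3236 − 10 + 3 = 3229 laminae.
Specimen A: 3229 laminae at 5 years each span 3229 × 5 = 16145 years.
A: Mean rate = 694.0 mm / 16145 years ≈ 0.043 mm/year.
For B, 236.0 / 0.043 = 5488.37 years; at 5 years per lamina that is 5488.37 / 5 ≈ 1098 laminae.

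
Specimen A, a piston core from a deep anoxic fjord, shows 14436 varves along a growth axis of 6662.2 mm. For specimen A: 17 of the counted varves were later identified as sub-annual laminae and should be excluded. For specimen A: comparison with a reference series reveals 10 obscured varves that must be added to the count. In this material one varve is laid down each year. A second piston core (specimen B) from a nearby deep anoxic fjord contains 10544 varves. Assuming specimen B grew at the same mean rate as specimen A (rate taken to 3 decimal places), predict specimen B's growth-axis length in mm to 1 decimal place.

4871.3 mm

Specimen A: after corrections the count is 14436 − 17 + 10 = 14429 varves.
A: Extension rate ≈ 6662.2 / 14429 = 0.462 mm per year.
Length of B = 0.462 × 10544 = 4871.3 mm.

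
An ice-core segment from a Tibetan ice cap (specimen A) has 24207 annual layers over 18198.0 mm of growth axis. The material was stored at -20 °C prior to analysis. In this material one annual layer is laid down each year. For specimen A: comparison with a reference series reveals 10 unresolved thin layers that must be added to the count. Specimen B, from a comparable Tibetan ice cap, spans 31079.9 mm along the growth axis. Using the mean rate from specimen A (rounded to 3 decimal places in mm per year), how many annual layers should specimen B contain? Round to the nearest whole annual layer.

41385 annual layers

Specimen A: correcting the raw count gives 24207 + 10 = 24217 true annual layers.
A: 18198.0 mm over 24217 years gives 18198.0 / 24217 ≈ 0.751 mm/year.
B spans 31079.9 / 0.751 = 41384.69 years ≈ 41385 annual layers.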